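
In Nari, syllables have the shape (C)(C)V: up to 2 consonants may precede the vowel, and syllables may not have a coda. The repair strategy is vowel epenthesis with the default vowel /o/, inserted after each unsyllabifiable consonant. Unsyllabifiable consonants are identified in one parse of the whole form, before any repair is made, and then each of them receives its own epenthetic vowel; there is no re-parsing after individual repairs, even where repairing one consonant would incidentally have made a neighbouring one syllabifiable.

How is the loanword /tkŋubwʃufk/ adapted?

Under (C)(C)V, the unsyllabifiable consonants are /t/, /b/, /f/, /k/ (no codas are permitted; onsets may contain at most 2 consonants).
Each unlicensed consonant becomes the onset of a new syllable: /t/ → /to/, /b/ → /bo/, /f/ → /fo/, /k/ → /ko/.

tokŋubowʃufoko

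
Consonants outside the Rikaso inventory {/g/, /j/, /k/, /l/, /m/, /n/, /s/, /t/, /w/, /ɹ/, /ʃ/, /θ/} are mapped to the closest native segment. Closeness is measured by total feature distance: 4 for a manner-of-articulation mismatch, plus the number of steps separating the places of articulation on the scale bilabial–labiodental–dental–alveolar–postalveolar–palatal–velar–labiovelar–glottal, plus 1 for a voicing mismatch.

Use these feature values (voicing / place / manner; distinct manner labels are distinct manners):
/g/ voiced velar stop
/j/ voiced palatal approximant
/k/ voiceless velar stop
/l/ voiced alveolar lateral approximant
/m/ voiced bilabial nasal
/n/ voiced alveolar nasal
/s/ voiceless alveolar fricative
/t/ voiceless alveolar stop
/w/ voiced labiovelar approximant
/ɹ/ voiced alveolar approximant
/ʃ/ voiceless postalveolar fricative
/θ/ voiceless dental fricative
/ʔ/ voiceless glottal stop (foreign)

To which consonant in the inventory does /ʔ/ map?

k

/k/ is closest: same manner (stop), place distance 2 (glottal→velar), same voicing; total 2. Next closest is /g/ at distance 3.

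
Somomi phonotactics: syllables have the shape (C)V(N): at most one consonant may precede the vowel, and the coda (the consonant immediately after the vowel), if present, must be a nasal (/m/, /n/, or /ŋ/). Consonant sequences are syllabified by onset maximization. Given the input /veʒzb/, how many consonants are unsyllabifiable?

3

Syllabifying with onset maximization leaves /ʒ/, /z/, /b/ stranded (only a nasal (/m/, /n/, or /ŋ/) is licensed in coda position; onsets are limited to one consonant).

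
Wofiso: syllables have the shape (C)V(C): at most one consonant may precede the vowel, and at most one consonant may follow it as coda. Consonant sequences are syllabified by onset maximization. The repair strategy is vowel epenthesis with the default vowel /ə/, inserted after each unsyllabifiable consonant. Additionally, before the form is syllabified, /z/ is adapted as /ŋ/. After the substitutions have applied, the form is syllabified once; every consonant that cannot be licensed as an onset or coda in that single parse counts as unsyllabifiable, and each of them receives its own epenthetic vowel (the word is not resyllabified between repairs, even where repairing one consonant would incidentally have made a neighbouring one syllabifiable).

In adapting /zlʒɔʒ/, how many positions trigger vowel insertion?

2

After substitution the input is /ŋlʒɔʒ/.
The unsyllabifiable consonants are /ŋ/, /l/; each receives one epenthetic vowel.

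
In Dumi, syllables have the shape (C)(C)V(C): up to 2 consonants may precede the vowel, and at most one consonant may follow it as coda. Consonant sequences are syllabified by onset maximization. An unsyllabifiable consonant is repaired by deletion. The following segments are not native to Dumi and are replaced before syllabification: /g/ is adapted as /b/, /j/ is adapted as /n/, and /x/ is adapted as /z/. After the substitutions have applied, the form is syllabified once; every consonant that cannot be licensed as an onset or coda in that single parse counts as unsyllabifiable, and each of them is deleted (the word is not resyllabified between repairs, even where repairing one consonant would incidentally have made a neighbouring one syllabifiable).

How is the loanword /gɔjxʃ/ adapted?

Substitution: /g/ → /b/, /j/ → /n/, /x/ → /z/, giving /bɔnzʃ/.
The consonants /z/, /ʃ/ cannot be parsed into a legal (C)(C)V(C) syllable (at most one coda consonant is licensed; onsets may contain at most 2 consonants).
Each unlicensed consonant is deleted: /z/, /ʃ/.

bɔn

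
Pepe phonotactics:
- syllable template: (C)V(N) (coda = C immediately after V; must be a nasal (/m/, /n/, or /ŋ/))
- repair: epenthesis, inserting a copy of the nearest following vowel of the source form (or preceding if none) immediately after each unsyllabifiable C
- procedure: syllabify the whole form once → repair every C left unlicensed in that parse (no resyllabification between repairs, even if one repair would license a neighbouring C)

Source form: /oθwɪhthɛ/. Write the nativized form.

The consonants /θ/, /h/, /t/ cannot be parsed into a legal (C)V(N) syllable (only a nasal (/m/, /n/, or /ŋ/) is licensed in coda position; onsets are limited to one consonant).
Each unlicensed consonant becomes the onset of a new syllable: /θ/ → /θɪ/, /h/ → /hɛ/, /t/ → /tɛ/.

oθɪwɪhɛtɛhɛ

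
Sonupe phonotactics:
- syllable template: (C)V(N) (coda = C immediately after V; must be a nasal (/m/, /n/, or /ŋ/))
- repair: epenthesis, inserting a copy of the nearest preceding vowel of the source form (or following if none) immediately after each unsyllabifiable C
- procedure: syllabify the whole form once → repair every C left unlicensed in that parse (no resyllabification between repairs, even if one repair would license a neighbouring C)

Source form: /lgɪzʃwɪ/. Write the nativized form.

Syllabifying with onset maximization leaves /l/, /z/, /ʃ/ stranded (only a nasal (/m/, /n/, or /ŋ/) is licensed in coda position; onsets are limited to one consonant).
Epenthesis after each stranded consonant: /l/ → /lɪ/, /z/ → /zɪ/, /ʃ/ → /ʃɪ/.

lɪgɪzɪʃɪwɪ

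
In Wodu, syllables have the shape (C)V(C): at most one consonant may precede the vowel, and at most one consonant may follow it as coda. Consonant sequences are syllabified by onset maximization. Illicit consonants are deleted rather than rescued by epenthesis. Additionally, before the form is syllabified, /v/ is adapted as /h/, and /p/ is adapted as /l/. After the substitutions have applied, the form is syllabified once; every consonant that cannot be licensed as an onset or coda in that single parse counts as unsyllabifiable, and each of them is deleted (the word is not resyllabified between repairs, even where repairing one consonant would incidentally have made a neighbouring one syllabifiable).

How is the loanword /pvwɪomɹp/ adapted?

Substitution: /p/ → /l/, /v/ → /h/, giving /lhwɪomɹl/.
Syllabifying with onset maximization leaves /l/, /h/, /ɹ/, /l/ stranded (at most one coda consonant is licensed; onsets are limited to one consonant).
Deleting the stranded consonants removes /l/, /h/, /ɹ/, /l/.

wɪom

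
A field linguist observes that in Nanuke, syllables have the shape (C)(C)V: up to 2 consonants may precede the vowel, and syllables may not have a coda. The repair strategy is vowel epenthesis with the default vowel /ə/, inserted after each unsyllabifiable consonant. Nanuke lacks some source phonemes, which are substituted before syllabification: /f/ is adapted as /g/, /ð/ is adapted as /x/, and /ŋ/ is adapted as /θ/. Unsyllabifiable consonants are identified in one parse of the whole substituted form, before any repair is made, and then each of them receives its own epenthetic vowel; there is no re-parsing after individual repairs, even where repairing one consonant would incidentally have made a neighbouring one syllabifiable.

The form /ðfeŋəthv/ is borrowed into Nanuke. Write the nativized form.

xgeθətəhəvə

Substitution: /ð/ → /x/, /f/ → /g/, /ŋ/ → /θ/, giving /xgeθəthv/.
Under (C)(C)V, the unsyllabifiable consonants are /t/, /h/, /v/ (no codas are permitted; onsets may contain at most 2 consonants).
Each unlicensed consonant becomes the onset of a new syllable: /t/ → /tə/, /h/ → /hə/, /v/ → /və/.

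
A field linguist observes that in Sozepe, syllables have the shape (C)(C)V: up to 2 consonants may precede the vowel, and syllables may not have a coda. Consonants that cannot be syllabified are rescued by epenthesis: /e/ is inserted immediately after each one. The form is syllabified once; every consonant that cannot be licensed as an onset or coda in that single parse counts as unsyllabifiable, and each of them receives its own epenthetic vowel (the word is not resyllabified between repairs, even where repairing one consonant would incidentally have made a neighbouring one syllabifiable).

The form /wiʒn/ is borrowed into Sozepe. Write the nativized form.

Syllabifying with onset maximization leaves /ʒ/, /n/ stranded (no codas are permitted; onsets may contain at most 2 consonants).
Each unlicensed consonant becomes the onset of a new syllable: /ʒ/ → /ʒe/, /n/ → /ne/.

wiʒene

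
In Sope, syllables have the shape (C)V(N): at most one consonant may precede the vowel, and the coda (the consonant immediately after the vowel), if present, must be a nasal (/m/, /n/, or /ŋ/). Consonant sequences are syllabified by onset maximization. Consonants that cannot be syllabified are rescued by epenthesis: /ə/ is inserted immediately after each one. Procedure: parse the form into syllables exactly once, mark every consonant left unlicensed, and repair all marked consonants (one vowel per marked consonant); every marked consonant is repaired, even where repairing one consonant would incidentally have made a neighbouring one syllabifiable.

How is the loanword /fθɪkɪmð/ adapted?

fəθɪkɪmðə

Syllabifying with onset maximization leaves /f/, /ð/ stranded (only a nasal (/m/, /n/, or /ŋ/) is licensed in coda position; onsets are limited to one consonant).
Each unlicensed consonant becomes the onset of a new syllable: /f/ → /fə/, /ð/ → /ðə/.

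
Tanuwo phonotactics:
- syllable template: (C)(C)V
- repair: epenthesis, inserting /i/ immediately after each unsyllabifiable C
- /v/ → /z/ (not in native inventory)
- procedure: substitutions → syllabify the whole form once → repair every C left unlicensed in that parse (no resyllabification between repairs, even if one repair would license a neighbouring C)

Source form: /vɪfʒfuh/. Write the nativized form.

zɪfiʒfuhi

Substitution: /v/ → /z/, giving /zɪfʒfuh/.
Syllabifying with onset maximization leaves /f/, /h/ stranded (no codas are permitted; onsets may contain at most 2 consonants).
Inserting the epenthetic vowel yields /f/ → /fi/, /h/ → /hi/.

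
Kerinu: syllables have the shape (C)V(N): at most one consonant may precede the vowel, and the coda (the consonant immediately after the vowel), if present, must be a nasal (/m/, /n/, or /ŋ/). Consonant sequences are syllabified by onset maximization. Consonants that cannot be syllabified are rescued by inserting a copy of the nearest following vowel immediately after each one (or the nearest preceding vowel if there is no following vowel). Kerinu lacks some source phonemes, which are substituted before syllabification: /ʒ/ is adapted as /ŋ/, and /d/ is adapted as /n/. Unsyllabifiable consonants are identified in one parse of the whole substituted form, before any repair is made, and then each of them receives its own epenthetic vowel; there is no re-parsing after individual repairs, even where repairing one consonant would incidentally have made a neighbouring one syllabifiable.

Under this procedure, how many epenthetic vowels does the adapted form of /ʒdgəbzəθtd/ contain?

After substitution the input is /ŋngəbzəθtn/.
The unsyllabifiable consonants are /ŋ/, /n/, /b/, /θ/, /t/, /n/; each receives one epenthetic vowel.

6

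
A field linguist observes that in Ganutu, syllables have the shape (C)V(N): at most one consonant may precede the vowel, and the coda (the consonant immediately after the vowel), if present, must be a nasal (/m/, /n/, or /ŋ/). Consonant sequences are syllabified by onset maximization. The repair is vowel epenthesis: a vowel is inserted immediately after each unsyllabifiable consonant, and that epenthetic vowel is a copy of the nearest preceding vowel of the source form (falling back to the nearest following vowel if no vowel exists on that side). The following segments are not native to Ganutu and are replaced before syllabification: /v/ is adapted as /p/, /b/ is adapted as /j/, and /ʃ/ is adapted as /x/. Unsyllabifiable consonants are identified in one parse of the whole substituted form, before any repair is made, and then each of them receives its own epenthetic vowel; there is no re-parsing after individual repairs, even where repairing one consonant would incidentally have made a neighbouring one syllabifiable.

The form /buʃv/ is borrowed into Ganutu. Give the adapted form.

Substitution: /b/ → /j/, /ʃ/ → /x/, /v/ → /p/, giving /juxp/.
Syllabifying with onset maximization leaves /x/, /p/ stranded (only a nasal (/m/, /n/, or /ŋ/) is licensed in coda position; onsets are limited to one consonant).
Epenthesis after each stranded consonant: /x/ → /xu/, /p/ → /pu/.

juxupu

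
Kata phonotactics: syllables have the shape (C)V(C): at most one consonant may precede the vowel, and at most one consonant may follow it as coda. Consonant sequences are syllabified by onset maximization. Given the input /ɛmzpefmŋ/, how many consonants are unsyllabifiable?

3

Under (C)V(C), the unsyllabifiable consonants are /z/, /m/, /ŋ/ (at most one coda consonant is licensed; onsets are limited to one consonant).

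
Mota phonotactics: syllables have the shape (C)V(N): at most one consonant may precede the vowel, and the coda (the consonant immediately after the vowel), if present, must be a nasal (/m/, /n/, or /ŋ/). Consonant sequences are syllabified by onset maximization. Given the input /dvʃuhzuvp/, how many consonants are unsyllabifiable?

5

The consonants /d/, /v/, /h/, /v/, /p/ cannot be parsed into a legal (C)V(N) syllable (only a nasal (/m/, /n/, or /ŋ/) is licensed in coda position; onsets are limited to one consonant).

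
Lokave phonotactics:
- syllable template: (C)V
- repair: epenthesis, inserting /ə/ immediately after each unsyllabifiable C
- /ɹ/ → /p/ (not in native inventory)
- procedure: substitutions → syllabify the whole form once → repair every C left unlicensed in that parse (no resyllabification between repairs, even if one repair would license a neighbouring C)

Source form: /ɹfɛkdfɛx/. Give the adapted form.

Substitution: /ɹ/ → /p/, giving /pfɛkdfɛx/.
Syllabifying with onset maximization leaves /p/, /k/, /d/, /x/ stranded (no codas are permitted; onsets are limited to one consonant).
Each unlicensed consonant becomes the onset of a new syllable: /p/ → /pə/, /k/ → /kə/, /d/ → /də/, /x/ → /xə/.

pəfɛkədəfɛxə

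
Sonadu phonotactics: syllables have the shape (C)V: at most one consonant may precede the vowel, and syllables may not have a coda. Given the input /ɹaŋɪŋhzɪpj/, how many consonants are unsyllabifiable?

4

Syllabifying with onset maximization leaves /ŋ/, /h/, /p/, /j/ stranded (no codas are permitted; onsets are limited to one consonant).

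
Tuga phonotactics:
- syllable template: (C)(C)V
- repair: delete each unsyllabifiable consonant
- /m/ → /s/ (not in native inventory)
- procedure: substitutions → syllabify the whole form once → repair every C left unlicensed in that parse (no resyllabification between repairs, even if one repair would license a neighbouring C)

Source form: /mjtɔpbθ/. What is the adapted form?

jtɔ

Substitution: /m/ → /s/, giving /sjtɔpbθ/.
Syllabifying with onset maximization leaves /s/, /p/, /b/, /θ/ stranded (no codas are permitted; onsets may contain at most 2 consonants).
Deleting the stranded consonants removes /s/, /p/, /b/, /θ/.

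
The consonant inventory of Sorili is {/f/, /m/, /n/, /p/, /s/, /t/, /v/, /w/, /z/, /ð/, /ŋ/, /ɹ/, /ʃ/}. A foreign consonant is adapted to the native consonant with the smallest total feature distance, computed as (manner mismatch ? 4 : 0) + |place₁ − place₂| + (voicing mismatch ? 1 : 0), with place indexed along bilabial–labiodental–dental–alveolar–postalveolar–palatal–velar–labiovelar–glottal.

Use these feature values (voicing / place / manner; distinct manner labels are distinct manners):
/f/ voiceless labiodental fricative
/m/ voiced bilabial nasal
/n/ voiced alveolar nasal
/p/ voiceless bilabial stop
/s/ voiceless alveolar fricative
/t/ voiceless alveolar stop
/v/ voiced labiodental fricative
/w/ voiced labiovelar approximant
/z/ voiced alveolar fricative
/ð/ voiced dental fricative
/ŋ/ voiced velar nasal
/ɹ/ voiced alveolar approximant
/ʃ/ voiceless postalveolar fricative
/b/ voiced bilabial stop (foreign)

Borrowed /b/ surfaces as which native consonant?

/p/ is closest: same manner (stop), place distance 0 (bilabial→bilabial), voicing differs (+1); total 1. Next closest is /m/ at distance 4.

p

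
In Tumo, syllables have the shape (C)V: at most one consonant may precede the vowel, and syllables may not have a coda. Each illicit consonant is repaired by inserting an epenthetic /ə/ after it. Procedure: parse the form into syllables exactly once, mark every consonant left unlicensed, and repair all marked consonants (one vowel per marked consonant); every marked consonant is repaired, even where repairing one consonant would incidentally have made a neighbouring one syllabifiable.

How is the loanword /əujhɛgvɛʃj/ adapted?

əujəhɛgəvɛʃəjə

The consonants /j/, /g/, /ʃ/, /j/ cannot be parsed into a legal (C)V syllable (no codas are permitted; onsets are limited to one consonant).
Epenthesis after each stranded consonant: /j/ → /jə/, /g/ → /gə/, /ʃ/ → /ʃə/, /j/ → /jə/.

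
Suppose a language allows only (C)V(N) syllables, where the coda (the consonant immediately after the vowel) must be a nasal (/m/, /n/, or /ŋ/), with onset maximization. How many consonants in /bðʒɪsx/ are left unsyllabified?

4

Under (C)V(N), the unsyllabifiable consonants are /b/, /ð/, /s/, /x/ (only a nasal (/m/, /n/, or /ŋ/) is licensed in coda position; onsets are limited to one consonant).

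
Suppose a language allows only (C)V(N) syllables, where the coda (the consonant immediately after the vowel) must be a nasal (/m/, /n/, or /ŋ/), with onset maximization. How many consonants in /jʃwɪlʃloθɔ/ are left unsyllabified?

4

Syllabifying with onset maximization leaves /j/, /ʃ/, /l/, /ʃ/ stranded (only a nasal (/m/, /n/, or /ŋ/) is licensed in coda position; onsets are limited to one consonant).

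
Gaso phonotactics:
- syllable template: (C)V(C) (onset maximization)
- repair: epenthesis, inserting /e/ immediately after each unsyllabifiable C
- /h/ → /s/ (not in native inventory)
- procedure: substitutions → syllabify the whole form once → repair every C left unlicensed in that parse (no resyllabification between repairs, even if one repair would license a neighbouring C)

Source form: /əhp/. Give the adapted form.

əspe

Substitution: /h/ → /s/, giving /əsp/.
Syllabifying with onset maximization leaves /p/ stranded (at most one coda consonant is licensed; onsets are limited to one consonant).
Inserting the epenthetic vowel yields /p/ → /pe/.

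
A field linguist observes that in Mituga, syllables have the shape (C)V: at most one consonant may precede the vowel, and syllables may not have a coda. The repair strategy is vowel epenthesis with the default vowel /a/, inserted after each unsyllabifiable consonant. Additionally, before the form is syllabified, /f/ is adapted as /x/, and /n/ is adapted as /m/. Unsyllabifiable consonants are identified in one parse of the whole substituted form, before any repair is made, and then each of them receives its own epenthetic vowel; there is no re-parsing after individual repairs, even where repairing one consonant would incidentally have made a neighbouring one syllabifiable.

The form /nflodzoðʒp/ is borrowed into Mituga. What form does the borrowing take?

maxalodazoðaʒapa

Substitution: /n/ → /m/, /f/ → /x/, giving /mxlodzoðʒp/.
The consonants /m/, /x/, /d/, /ð/, /ʒ/, /p/ cannot be parsed into a legal (C)V syllable (no codas are permitted; onsets are limited to one consonant).
Epenthesis after each stranded consonant: /m/ → /ma/, /x/ → /xa/, /d/ → /da/, /ð/ → /ða/, /ʒ/ → /ʒa/, /p/ → /pa/.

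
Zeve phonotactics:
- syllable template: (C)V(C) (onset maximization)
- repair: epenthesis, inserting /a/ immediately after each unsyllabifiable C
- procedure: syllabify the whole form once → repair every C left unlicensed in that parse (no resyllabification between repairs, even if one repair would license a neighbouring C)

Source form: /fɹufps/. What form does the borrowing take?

faɹufpasa

The consonants /f/, /p/, /s/ cannot be parsed into a legal (C)V(C) syllable (at most one coda consonant is licensed; onsets are limited to one consonant).
Epenthesis after each stranded consonant: /f/ → /fa/, /p/ → /pa/, /s/ → /sa/.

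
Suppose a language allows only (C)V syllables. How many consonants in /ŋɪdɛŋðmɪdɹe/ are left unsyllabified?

3

Syllabifying with onset maximization leaves /ŋ/, /ð/, /d/ stranded (no codas are permitted; onsets are limited to one consonant).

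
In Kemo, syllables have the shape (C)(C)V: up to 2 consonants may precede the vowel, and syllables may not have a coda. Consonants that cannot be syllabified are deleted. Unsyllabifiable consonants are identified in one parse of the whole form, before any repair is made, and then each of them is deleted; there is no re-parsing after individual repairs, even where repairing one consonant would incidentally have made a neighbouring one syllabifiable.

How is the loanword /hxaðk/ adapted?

Syllabifying with onset maximization leaves /ð/, /k/ stranded (no codas are permitted; onsets may contain at most 2 consonants).
Deletion applies to /ð/, /k/.

hxa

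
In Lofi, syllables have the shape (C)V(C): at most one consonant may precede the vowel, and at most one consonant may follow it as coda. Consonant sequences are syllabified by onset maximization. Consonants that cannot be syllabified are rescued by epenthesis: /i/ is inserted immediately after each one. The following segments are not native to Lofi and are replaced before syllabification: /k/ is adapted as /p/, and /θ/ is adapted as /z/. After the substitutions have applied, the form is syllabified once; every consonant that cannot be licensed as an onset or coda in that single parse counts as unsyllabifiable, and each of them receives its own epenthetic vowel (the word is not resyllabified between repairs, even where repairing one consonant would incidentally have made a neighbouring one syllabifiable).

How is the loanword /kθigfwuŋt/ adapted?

pizigfiwuŋti

Substitution: /k/ → /p/, /θ/ → /z/, giving /pzigfwuŋt/.
Syllabifying with onset maximization leaves /p/, /f/, /t/ stranded (at most one coda consonant is licensed; onsets are limited to one consonant).
Inserting the epenthetic vowel yields /p/ → /pi/, /f/ → /fi/, /t/ → /ti/.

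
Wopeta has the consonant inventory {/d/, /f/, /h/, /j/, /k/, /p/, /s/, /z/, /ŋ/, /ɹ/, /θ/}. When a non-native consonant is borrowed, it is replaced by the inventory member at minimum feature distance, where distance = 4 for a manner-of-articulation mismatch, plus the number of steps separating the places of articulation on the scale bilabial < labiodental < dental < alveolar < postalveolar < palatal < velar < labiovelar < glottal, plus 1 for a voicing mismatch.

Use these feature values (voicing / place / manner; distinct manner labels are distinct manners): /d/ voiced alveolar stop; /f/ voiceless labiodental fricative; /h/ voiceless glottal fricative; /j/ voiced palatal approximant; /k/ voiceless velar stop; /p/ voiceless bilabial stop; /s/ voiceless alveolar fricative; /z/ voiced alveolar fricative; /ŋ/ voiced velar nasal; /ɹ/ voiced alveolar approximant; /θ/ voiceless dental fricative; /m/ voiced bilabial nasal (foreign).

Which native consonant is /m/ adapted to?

/p/ is closest: manner differs (nasal→stop, +4), place distance 0 (bilabial→bilabial), voicing differs (+1); total 5. Next closest is /f/ at distance 6.

p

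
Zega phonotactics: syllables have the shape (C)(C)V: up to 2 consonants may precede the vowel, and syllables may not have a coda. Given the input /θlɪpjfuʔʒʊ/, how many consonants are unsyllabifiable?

The consonants /p/ cannot be parsed into a legal (C)(C)V syllable (no codas are permitted; onsets may contain at most 2 consonants).

1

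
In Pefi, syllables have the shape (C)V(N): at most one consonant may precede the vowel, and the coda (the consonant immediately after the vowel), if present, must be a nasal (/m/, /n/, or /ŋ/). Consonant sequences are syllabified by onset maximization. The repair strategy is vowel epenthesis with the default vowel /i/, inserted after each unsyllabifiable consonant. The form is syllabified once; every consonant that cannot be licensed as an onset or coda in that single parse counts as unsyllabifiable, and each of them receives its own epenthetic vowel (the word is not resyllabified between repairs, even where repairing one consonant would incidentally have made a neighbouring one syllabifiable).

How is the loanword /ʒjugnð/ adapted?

Under (C)V(N), the unsyllabifiable consonants are /ʒ/, /g/, /n/, /ð/ (only a nasal (/m/, /n/, or /ŋ/) is licensed in coda position; onsets are limited to one consonant).
Each unlicensed consonant becomes the onset of a new syllable: /ʒ/ → /ʒi/, /g/ → /gi/, /n/ → /ni/, /ð/ → /ði/.

ʒijuginiði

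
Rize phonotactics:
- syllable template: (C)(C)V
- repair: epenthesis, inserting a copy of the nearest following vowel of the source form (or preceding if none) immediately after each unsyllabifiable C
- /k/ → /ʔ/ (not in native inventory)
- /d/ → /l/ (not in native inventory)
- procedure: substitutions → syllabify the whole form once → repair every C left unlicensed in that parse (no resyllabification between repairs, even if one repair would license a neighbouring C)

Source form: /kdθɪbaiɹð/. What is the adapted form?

ʔɪlθɪbaiɹiði

Substitution: /k/ → /ʔ/, /d/ → /l/, giving /ʔlθɪbaiɹð/.
The consonants /ʔ/, /ɹ/, /ð/ cannot be parsed into a legal (C)(C)V syllable (no codas are permitted; onsets may contain at most 2 consonants).
Each unlicensed consonant becomes the onset of a new syllable: /ʔ/ → /ʔɪ/, /ɹ/ → /ɹi/, /ð/ → /ði/.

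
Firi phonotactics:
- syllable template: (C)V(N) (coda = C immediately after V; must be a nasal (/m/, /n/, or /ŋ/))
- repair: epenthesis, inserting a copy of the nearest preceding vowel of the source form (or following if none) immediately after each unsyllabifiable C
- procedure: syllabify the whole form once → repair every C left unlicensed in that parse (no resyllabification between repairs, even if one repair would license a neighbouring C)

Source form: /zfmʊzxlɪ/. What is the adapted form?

zʊfʊmʊzʊxʊlɪ

The consonants /z/, /f/, /z/, /x/ cannot be parsed into a legal (C)V(N) syllable (only a nasal (/m/, /n/, or /ŋ/) is licensed in coda position; onsets are limited to one consonant).
Each unlicensed consonant becomes the onset of a new syllable: /z/ → /zʊ/, /f/ → /fʊ/, /z/ → /zʊ/, /x/ → /xʊ/.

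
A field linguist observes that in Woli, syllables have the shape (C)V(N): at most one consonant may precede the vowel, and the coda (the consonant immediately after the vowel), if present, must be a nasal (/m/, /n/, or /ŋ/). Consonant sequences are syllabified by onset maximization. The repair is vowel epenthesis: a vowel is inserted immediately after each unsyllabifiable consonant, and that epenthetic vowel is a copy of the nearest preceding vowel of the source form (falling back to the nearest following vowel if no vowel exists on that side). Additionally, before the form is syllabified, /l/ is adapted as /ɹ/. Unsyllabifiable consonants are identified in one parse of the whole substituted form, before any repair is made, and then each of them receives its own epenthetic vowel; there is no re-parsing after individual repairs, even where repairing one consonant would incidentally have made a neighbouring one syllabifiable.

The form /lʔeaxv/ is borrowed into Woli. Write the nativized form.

Substitution: /l/ → /ɹ/, giving /ɹʔeaxv/.
Syllabifying with onset maximization leaves /ɹ/, /x/, /v/ stranded (only a nasal (/m/, /n/, or /ŋ/) is licensed in coda position; onsets are limited to one consonant).
Inserting the epenthetic vowel yields /ɹ/ → /ɹe/, /x/ → /xa/, /v/ → /va/.

ɹeʔeaxava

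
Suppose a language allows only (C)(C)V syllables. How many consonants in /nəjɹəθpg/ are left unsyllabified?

Under (C)(C)V, the unsyllabifiable consonants are /θ/, /p/, /g/ (no codas are permitted; onsets may contain at most 2 consonants).

3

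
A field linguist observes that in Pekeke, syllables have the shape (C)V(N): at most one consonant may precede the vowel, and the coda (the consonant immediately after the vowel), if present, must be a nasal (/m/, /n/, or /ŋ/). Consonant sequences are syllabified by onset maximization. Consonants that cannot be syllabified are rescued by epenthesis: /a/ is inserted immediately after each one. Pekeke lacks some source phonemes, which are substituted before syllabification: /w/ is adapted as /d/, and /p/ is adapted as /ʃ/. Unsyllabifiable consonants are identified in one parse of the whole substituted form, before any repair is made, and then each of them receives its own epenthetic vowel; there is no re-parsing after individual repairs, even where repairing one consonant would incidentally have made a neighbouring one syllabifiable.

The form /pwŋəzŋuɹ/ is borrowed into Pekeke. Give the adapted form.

Substitution: /p/ → /ʃ/, /w/ → /d/, giving /ʃdŋəzŋuɹ/.
Under (C)V(N), the unsyllabifiable consonants are /ʃ/, /d/, /z/, /ɹ/ (only a nasal (/m/, /n/, or /ŋ/) is licensed in coda position; onsets are limited to one consonant).
Each unlicensed consonant becomes the onset of a new syllable: /ʃ/ → /ʃa/, /d/ → /da/, /z/ → /za/, /ɹ/ → /ɹa/.

ʃadaŋəzaŋuɹa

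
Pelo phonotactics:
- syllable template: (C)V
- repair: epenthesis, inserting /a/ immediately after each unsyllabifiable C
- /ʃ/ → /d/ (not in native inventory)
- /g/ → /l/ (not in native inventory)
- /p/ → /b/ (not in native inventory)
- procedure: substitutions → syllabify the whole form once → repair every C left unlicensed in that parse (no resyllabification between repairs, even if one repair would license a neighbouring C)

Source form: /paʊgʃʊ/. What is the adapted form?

baʊladʊ

Substitution: /p/ → /b/, /g/ → /l/, /ʃ/ → /d/, giving /baʊldʊ/.
The consonants /l/ cannot be parsed into a legal (C)V syllable (no codas are permitted; onsets are limited to one consonant).
Epenthesis after each stranded consonant: /l/ → /la/.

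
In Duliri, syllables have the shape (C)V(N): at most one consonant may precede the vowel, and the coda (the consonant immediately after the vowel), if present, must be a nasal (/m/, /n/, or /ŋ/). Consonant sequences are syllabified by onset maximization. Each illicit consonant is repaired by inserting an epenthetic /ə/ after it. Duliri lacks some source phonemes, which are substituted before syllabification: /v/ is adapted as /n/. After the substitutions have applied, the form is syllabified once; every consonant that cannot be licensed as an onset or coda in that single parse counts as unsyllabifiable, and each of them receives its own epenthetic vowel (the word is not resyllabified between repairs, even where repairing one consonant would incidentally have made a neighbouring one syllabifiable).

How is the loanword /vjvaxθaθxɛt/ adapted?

Substitution: /v/ → /n/, giving /njnaxθaθxɛt/.
The consonants /n/, /j/, /x/, /θ/, /t/ cannot be parsed into a legal (C)V(N) syllable (only a nasal (/m/, /n/, or /ŋ/) is licensed in coda position; onsets are limited to one consonant).
Each unlicensed consonant becomes the onset of a new syllable: /n/ → /nə/, /j/ → /jə/, /x/ → /xə/, /θ/ → /θə/, /t/ → /tə/.

nəjənaxəθaθəxɛtə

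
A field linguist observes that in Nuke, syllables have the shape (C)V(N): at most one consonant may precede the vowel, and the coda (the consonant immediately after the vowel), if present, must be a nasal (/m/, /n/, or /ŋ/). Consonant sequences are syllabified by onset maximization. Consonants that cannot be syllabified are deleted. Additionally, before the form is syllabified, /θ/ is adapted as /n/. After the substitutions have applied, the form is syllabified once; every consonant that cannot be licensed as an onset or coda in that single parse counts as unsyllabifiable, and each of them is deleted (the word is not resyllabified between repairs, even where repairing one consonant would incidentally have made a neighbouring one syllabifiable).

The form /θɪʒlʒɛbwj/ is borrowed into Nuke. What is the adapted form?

Substitution: /θ/ → /n/, giving /nɪʒlʒɛbwj/.
Under (C)V(N), the unsyllabifiable consonants are /ʒ/, /l/, /b/, /w/, /j/ (only a nasal (/m/, /n/, or /ŋ/) is licensed in coda position; onsets are limited to one consonant).
Each unlicensed consonant is deleted: /ʒ/, /l/, /b/, /w/, /j/.

nɪʒɛ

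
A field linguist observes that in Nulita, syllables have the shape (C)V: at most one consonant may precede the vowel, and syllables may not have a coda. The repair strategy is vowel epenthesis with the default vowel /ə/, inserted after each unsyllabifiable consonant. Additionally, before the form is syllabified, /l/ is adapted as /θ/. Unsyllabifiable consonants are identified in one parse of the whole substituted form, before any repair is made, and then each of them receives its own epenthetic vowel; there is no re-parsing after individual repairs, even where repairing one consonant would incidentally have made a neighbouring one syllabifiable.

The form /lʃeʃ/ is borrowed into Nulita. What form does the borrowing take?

θəʃeʃə

Substitution: /l/ → /θ/, giving /θʃeʃ/.
Under (C)V, the unsyllabifiable consonants are /θ/, /ʃ/ (no codas are permitted; onsets are limited to one consonant).
Inserting the epenthetic vowel yields /θ/ → /θə/, /ʃ/ → /ʃə/.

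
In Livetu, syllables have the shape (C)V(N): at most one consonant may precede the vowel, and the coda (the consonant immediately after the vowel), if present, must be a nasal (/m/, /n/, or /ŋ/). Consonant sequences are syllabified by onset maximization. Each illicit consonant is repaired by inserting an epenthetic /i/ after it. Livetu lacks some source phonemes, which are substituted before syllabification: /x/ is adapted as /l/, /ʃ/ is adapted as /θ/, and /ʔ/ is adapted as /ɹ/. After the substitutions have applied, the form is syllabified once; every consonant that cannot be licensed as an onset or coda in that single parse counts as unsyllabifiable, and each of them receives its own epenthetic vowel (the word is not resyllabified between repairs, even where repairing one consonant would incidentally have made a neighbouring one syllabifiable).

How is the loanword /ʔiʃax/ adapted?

Substitution: /ʔ/ → /ɹ/, /ʃ/ → /θ/, /x/ → /l/, giving /ɹiθal/.
Syllabifying with onset maximization leaves /l/ stranded (only a nasal (/m/, /n/, or /ŋ/) is licensed in coda position; onsets are limited to one consonant).
Inserting the epenthetic vowel yields /l/ → /li/.

ɹiθali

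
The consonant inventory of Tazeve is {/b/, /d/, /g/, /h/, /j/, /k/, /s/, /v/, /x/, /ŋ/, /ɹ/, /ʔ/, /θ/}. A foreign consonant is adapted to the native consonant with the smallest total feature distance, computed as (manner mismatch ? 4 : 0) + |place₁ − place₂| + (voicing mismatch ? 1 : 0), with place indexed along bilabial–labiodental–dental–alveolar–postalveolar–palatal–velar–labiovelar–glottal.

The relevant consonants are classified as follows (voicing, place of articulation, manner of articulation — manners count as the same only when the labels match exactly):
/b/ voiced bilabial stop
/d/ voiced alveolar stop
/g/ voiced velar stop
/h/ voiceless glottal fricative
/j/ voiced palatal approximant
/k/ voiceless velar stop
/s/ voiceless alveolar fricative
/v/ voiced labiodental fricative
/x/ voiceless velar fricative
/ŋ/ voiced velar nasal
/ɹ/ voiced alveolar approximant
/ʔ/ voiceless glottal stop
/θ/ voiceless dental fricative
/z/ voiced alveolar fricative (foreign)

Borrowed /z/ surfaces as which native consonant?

s

/s/ is closest: same manner (fricative), place distance 0 (alveolar→alveolar), voicing differs (+1); total 1. Next closest is /v/ at distance 2.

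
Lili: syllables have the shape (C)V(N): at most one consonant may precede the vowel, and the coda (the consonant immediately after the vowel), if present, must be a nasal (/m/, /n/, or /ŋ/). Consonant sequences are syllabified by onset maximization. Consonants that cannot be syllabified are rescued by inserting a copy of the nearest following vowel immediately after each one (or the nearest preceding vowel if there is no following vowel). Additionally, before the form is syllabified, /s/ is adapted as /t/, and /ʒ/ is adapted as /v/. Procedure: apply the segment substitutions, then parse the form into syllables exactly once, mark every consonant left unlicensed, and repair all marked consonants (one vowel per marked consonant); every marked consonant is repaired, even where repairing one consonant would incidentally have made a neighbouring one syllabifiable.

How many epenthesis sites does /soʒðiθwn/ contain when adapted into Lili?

4

After substitution the input is /tovðiθwn/.
The unsyllabifiable consonants are /v/, /θ/, /w/, /n/; each receives one epenthetic vowel.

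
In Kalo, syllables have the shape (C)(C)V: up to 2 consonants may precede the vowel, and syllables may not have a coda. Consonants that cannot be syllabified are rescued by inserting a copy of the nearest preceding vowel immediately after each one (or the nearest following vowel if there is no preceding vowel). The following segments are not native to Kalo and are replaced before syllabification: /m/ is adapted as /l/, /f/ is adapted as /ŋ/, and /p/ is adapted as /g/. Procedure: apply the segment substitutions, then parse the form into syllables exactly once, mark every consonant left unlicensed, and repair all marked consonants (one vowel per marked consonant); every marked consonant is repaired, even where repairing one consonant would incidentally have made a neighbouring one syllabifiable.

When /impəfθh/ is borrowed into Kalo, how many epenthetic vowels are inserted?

3

After substitution the input is /ilgəŋθh/.
The unsyllabifiable consonants are /ŋ/, /θ/, /h/; each receives one epenthetic vowel.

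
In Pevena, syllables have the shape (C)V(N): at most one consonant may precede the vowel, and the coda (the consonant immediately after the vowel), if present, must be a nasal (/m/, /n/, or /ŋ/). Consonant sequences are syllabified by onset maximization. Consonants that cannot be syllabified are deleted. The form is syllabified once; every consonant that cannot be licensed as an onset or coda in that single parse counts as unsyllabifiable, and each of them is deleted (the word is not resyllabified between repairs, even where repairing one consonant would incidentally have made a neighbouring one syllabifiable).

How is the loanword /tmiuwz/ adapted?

Under (C)V(N), the unsyllabifiable consonants are /t/, /w/, /z/ (only a nasal (/m/, /n/, or /ŋ/) is licensed in coda position; onsets are limited to one consonant).
Each unlicensed consonant is deleted: /t/, /w/, /z/.

miu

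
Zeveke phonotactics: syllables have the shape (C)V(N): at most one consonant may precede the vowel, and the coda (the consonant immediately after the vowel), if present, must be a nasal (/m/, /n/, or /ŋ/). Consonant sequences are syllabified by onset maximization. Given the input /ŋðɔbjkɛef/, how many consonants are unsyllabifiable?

The consonants /ŋ/, /b/, /j/, /f/ cannot be parsed into a legal (C)V(N) syllable (only a nasal (/m/, /n/, or /ŋ/) is licensed in coda position; onsets are limited to one consonant).

4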